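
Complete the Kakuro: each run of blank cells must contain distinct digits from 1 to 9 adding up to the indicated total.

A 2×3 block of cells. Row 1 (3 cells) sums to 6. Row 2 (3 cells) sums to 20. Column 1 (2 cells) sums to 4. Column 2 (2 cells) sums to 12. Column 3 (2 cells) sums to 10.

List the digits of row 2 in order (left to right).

3, 9, 8

6 in 3 cells must be {1,2,3}; 4 in 2 cells must be {1,3}.
The 6 across and the 12 down share only 3, so (1,2) = 3.
The 20 across and the 4 down share only 3, so (2,1) = 3.
(2,2) = 12 − 3 = 9 completes the 12 down.
(2,3) = 20 − 12 = 8 completes the 20 across.
(1,1) = 4 − 3 = 1 completes the 4 down.
(1,3) = 6 − 4 = 2 completes the 6 across.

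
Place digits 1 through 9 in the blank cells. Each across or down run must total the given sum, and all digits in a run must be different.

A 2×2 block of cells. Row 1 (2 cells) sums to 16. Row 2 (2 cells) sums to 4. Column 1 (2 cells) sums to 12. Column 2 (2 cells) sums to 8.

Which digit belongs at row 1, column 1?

16 in 2 cells must be {7,9}; 4 in 2 cells must be {1,3}.
The 16 across and the 8 down share only 7, so (1,2) = 7.
The 4 across and the 12 down share only 3, so (2,1) = 3.
(2,2) = 4 − 3 = 1 completes the 4 across.
(1,1) = 16 − 7 = 9 completes the 16 across.

9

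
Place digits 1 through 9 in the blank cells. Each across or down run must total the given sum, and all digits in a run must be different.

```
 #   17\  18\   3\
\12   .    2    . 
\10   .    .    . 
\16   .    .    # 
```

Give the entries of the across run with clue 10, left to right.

1, 7, 2

16 in 2 cells must be {7,9}; 3 in 2 cells must be {1,2}.
R1C3 = 1: the only remaining digit allowed by both the 12 across and the 3 down.
R2C2 = 7: the only remaining digit allowed by both the 10 across and the 18 down.
R2C3 = 3 − 1 = 2 completes the 3 down.
R3C2 = 18 − 9 = 9 completes the 18 down.
R1C1 = 12 − 3 = 9 completes the 12 across.
R2C1 = 10 − 9 = 1 completes the 10 across.
R3C1 = 16 − 9 = 7 completes the 16 across.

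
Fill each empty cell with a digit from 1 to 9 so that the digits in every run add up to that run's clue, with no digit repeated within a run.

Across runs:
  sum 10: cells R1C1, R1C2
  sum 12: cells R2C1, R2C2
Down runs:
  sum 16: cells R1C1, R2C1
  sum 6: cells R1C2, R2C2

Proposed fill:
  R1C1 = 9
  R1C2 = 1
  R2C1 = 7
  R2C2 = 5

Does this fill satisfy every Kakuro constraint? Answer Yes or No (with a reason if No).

Yes

Across: 9+1=10; 7+5=12. Down: 9+7=16; 1+5=6. No digit repeats within any run.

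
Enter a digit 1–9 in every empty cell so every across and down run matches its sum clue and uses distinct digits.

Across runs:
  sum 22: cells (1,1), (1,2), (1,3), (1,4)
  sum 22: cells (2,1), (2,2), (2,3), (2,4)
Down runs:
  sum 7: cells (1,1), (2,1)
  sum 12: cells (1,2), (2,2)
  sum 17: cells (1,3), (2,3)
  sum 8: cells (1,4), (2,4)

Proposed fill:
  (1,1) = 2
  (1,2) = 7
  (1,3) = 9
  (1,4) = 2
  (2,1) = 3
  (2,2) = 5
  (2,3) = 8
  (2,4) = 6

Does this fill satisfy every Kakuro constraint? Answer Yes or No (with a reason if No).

No — the across run (1,1)–(1,4) sums to 20, not 22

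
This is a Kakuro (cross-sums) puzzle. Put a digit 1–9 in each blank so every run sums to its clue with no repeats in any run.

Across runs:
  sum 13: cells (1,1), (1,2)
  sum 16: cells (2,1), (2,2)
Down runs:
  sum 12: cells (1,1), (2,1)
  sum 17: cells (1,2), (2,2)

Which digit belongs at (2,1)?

7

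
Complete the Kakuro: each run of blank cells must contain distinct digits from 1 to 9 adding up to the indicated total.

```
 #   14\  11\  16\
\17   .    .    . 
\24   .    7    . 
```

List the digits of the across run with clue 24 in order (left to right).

8 7 9

24 in 3 cells must be {7,8,9}; 16 in 2 cells must be {7,9}.
R1C2 = 11 − 7 = 4 completes the 11 down.
R1C3 = 7: the only remaining digit allowed by both the 17 across and the 16 down.
R2C3 = 16 − 7 = 9 completes the 16 down.
R1C1 = 17 − 11 = 6 completes the 17 across.
R2C1 = 24 − 16 = 8 completes the 24 across.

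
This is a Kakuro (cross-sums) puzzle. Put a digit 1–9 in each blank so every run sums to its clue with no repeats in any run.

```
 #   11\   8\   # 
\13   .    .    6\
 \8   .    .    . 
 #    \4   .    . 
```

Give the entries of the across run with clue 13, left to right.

4 in 2 cells must be {1,3}.
The 4 across and the 6 down share only 1, so R3C3 = 1.
R2C3 = 6 − 1 = 5 completes the 6 down.
R3C2 = 4 − 1 = 3 completes the 4 across.
R1C2 = 4: the only remaining digit allowed by both the 13 across and the 8 down.
R2C1 = 2: the only remaining digit allowed by both the 8 across and the 11 down.
R2C2 = 8 − 7 = 1 completes the 8 across.
R1C1 = 13 − 4 = 9 completes the 13 across.

9, 4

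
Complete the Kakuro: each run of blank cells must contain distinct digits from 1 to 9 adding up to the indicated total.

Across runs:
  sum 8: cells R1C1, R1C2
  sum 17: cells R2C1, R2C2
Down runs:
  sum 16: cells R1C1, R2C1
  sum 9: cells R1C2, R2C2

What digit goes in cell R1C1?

7

17 in 2 cells must be {8,9}; 16 in 2 cells must be {7,9}.
The 8 across and the 16 down share only 7, so R1C1 = 7.
R1C2 = 8 − 7 = 1 completes the 8 across.
R2C1 = 16 − 7 = 9 completes the 16 down.
R2C2 = 17 − 9 = 8 completes the 17 across.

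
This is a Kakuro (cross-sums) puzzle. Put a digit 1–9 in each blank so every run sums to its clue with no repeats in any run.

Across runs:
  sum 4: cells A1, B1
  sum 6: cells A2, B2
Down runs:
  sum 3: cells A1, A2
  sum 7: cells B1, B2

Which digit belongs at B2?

4 in 2 cells must be {1,3}; 3 in 2 cells must be {1,2}.
The 4 across and the 3 down share only 1, so A1 = 1.
B1 = 4 − 1 = 3 completes the 4 across.
A2 = 3 − 1 = 2 completes the 3 down.
B2 = 6 − 2 = 4 completes the 6 across.

4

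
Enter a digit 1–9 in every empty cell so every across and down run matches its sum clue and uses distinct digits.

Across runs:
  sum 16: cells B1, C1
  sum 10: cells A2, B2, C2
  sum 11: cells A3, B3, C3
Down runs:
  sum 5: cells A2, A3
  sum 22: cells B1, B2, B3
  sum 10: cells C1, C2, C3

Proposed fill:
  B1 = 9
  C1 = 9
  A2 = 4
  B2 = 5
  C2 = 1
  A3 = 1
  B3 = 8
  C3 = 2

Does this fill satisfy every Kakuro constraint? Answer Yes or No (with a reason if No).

No — the across run B1–C1 sums to 18, not 16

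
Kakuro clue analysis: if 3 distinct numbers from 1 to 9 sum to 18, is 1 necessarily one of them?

No

Counterexample: {2,7,9} sums to 18 without using 1.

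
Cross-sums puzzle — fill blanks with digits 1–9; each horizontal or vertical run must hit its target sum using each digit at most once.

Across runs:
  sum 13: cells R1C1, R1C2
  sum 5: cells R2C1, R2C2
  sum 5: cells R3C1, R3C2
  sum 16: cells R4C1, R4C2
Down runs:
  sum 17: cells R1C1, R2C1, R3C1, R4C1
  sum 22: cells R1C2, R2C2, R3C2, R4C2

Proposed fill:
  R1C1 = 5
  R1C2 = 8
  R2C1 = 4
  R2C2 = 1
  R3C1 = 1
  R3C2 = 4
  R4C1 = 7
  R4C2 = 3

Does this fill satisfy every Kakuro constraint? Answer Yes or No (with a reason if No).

No — the across run R4C1–R4C2 sums to 10, not 16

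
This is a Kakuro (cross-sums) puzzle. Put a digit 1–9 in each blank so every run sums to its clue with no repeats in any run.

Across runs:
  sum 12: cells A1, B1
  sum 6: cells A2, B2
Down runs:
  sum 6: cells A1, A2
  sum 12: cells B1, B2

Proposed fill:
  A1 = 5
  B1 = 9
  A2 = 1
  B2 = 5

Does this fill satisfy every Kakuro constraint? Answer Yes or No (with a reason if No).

No — the across run A1–B1 sums to 14, not 12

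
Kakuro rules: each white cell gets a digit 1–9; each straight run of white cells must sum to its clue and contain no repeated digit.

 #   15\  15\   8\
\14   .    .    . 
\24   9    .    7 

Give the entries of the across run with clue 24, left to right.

24 in 3 cells must be {7,8,9}.
R1C1 = 15 − 9 = 6 completes the 15 down.
R1C2 = 7: the only remaining digit allowed by both the 14 across and the 15 down.
R1C3 = 14 − 13 = 1 completes the 14 across.
R2C2 = 24 − 16 = 8 completes the 24 across.

9, 8, 7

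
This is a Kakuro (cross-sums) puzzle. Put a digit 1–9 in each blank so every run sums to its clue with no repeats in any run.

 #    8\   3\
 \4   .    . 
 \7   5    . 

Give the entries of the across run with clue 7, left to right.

4 in 2 cells must be {1,3}; 3 in 2 cells must be {1,2}.
R1C1 = 8 − 5 = 3 completes the 8 down.
R1C2 = 4 − 3 = 1 completes the 4 across.
R2C2 = 7 − 5 = 2 completes the 7 across.

5 2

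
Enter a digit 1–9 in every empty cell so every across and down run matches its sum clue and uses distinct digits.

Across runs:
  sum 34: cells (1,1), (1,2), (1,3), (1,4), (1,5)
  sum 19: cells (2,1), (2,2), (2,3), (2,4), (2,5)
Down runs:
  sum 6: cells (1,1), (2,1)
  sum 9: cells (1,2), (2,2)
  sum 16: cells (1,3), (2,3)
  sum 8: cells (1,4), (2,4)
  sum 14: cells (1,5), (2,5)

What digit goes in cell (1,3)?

34 in 5 cells must be {4,6,7,8,9}; 16 in 2 cells must be {7,9}.
Only 4 fits (1,1) under both its across sum 34 and down sum 6.
(2,1) = 6 − 4 = 2 completes the 6 down.
Nothing is forced directly, so branch on (1,4), whose candidates are 6 or 7. If (1,4) = 6: then (2,4) would have to be in {1,3,4,5,6,7,8,9} for the 19 across but in {2} for the 8 down — contradiction. So (1,4) = 7.
(1,3) = 9: the only remaining digit allowed by both the 34 across and the 16 down.

9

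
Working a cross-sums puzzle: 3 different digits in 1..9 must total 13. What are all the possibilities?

{1,3,9}; {1,4,8}; {1,5,7}; {2,3,8}; {2,4,7}; {2,5,6}; {3,4,6}

3 distinct digits from 1–9 sum between 6 and 24.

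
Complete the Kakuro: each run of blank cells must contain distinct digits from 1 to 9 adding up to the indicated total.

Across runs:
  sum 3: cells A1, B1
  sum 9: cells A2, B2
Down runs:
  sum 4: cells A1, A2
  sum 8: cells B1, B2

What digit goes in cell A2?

3

3 in 2 cells must be {1,2}; 4 in 2 cells must be {1,3}.
The 3 across and the 4 down share only 1, so A1 = 1.
B1 = 3 − 1 = 2 completes the 3 across.
A2 = 4 − 1 = 3 completes the 4 down.
B2 = 9 − 3 = 6 completes the 9 across.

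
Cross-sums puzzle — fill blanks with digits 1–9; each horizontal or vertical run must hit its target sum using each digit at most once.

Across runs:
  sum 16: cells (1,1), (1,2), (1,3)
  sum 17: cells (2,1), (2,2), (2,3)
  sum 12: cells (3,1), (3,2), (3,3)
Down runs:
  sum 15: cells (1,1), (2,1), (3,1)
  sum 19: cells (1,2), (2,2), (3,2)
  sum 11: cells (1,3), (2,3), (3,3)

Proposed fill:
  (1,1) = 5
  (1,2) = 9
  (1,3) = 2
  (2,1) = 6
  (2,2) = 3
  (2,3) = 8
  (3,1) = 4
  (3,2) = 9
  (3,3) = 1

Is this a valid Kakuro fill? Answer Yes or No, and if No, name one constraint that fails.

No — the across run (3,1)–(3,3) sums to 14, not 12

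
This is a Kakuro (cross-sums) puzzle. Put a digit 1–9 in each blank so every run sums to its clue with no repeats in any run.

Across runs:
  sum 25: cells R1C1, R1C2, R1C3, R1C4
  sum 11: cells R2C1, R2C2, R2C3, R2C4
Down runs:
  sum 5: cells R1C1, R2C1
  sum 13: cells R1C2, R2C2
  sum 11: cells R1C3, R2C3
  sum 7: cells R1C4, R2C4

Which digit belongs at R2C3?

11 in 4 cells must be {1,2,3,5}.
Only 5 fits R2C2 under both its across sum 11 and down sum 13.
R1C2 = 13 − 5 = 8 completes the 13 down.
Nothing is forced directly, so branch on R2C3, whose candidates are 2 or 3. If R2C3 = 3: then R1C3 would have to be in {1,2,3,4,5,6,7,9} for the 25 across but in {8} for the 11 down — contradiction. So R2C3 = 2.

2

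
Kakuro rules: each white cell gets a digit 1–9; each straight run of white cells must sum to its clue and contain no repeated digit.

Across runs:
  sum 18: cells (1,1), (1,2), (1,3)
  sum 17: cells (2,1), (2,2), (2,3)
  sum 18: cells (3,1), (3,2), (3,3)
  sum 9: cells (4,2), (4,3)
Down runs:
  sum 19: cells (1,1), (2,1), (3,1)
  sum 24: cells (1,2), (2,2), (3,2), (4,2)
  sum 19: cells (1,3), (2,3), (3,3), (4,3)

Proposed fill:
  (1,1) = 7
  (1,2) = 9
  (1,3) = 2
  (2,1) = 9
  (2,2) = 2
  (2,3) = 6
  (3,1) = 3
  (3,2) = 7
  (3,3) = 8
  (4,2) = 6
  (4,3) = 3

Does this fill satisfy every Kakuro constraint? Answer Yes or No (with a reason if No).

Yes

Across: 7+9+2=18; 9+2+6=17; 3+7+8=18; 6+3=9. Down: 7+9+3=19; 9+2+7+6=24; 2+6+8+3=19. No digit repeats within any run.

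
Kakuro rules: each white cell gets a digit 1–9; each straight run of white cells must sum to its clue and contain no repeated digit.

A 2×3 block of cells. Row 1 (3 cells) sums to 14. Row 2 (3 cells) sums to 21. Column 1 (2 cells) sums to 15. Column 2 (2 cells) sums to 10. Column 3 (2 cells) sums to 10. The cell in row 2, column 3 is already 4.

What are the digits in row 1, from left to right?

7, 1, 6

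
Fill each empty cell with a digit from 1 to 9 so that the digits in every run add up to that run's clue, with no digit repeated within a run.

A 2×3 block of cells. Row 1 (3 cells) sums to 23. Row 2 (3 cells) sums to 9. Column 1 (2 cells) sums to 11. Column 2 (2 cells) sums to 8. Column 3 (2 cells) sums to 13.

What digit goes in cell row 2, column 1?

3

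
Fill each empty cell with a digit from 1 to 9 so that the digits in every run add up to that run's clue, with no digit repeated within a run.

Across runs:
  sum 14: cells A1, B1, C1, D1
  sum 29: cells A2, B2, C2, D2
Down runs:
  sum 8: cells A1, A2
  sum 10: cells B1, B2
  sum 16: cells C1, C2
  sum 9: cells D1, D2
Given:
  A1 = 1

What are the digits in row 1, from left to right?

1, 2, 7, 4

29 in 4 cells must be {5,7,8,9}; 16 in 2 cells must be {7,9}.
C1 = 7: the only remaining digit allowed by both the 14 across and the 16 down.
A2 = 8 − 1 = 7 completes the 8 down.
C2 = 16 − 7 = 9 completes the 16 down.
B2 = 8: the only remaining digit allowed by both the 29 across and the 10 down.
D2 = 29 − 24 = 5 completes the 29 across.
B1 = 10 − 8 = 2 completes the 10 down.
D1 = 14 − 10 = 4 completes the 14 across.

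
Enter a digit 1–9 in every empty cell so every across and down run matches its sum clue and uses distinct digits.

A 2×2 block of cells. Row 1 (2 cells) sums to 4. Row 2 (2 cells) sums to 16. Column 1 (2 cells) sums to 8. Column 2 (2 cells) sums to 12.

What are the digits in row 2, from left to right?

7 9

4 in 2 cells must be {1,3}; 16 in 2 cells must be {7,9}.
The 4 across and the 12 down share only 3, so (1,2) = 3.
The 16 across and the 8 down share only 7, so (2,1) = 7.
(2,2) = 16 − 7 = 9 completes the 16 across.
(1,1) = 4 − 3 = 1 completes the 4 across.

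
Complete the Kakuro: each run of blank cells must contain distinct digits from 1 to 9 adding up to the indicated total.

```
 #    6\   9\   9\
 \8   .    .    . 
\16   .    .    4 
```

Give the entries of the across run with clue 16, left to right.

5 7 4

R1C3 = 9 − 4 = 5 completes the 9 down.
Given what's placed, R2C1 must be 5 to fit the 16 across and 6 down.
R2C2 = 16 − 9 = 7 completes the 16 across.
R1C1 = 6 − 5 = 1 completes the 6 down.
R1C2 = 8 − 6 = 2 completes the 8 across.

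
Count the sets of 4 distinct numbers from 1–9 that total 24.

8

4 distinct digits from 1–9 sum between 10 and 30.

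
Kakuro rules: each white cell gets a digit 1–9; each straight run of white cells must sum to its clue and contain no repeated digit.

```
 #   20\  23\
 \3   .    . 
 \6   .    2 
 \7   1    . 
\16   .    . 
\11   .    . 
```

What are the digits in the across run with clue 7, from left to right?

3 in 2 cells must be {1,2}; 16 in 2 cells must be {7,9}.
Given what's placed, R1C1 must be 2 to fit the 3 across and 20 down.
R1C2 = 3 − 2 = 1 completes the 3 across.
R2C1 = 6 − 2 = 4 completes the 6 across.
R3C2 = 7 − 1 = 6 completes the 7 across.

1 6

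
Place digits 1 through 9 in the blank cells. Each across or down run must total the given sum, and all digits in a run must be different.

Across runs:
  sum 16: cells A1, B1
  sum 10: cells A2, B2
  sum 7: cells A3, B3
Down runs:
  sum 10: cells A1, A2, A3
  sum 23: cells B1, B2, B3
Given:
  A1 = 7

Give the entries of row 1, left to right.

7 9

16 in 2 cells must be {7,9}; 23 in 3 cells must be {6,8,9}.
B1 = 16 − 7 = 9 completes the 16 across.
Given what's placed, B3 must be 6 to fit the 7 across and 23 down.
B2 = 23 − 15 = 8 completes the 23 down.
A3 = 7 − 6 = 1 completes the 7 across.
A2 = 10 − 8 = 2 completes the 10 across.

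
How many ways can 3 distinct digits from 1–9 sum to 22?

3 distinct digits from 1–9 sum between 6 and 24.
Enumerating: {5,8,9}, {6,7,9}.

2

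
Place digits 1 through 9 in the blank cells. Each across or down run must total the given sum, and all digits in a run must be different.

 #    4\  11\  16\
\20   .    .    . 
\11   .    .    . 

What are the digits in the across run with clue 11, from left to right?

4 in 2 cells must be {1,3}; 16 in 2 cells must be {7,9}.
The 20 across and the 4 down share only 3, so R1C1 = 3.
Given what's placed, R1C3 must be 9 to fit the 20 across and 16 down.
R2C1 = 4 − 3 = 1 completes the 4 down.
R2C3 = 16 − 9 = 7 completes the 16 down.
R1C2 = 20 − 12 = 8 completes the 20 across.
R2C2 = 11 − 8 = 3 completes the 11 across.

1 3 7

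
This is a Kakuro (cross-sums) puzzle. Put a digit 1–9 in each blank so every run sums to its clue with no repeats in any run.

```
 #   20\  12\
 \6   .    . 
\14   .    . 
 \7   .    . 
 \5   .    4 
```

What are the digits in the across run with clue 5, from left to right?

1, 4

R2C2 = 5: the only remaining digit allowed by both the 14 across and the 12 down.
R4C1 = 5 − 4 = 1 completes the 5 across.
R2C1 = 14 − 5 = 9 completes the 14 across.
No cell is forced outright now. R1C1 can only be 2 or 4 (the digits allowed by both its 6 across and its 20 down). If R1C1 = 2: then R1C2 would have to be in {4} for the 6 across but in {1,2} for the 12 down — contradiction. So R1C1 = 4.
R1C2 = 6 − 4 = 2 completes the 6 across.
R3C1 = 20 − 14 = 6 completes the 20 down.
R3C2 = 7 − 6 = 1 completes the 7 across.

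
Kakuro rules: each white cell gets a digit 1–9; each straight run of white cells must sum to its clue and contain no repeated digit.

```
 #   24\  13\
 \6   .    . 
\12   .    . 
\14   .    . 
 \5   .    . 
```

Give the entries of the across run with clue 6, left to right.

5, 1

Nothing is forced directly, so branch on R3C2, whose candidates are 5 or 6. If R3C2 = 6: that forces R2C2 = 4, R3C1 = 8, after which R2C1 would have to be in {8} for the 12 across but in {1,2,3,4,5,6,7,9} for the 24 down — contradiction. So R3C2 = 5.
R3C1 = 14 − 5 = 9 completes the 14 across.
Nothing is forced directly, so branch on R2C2, whose candidates are 3 or 4. If R2C2 = 3: then R2C1 would have to be in {9} for the 12 across but in {1,2,3,4,5,6,7,8} for the 24 down — contradiction. So R2C2 = 4.
R1C2 = 1: the only remaining digit allowed by both the 6 across and the 13 down.
R2C1 = 12 − 4 = 8 completes the 12 across.
R4C2 = 13 − 10 = 3 completes the 13 down.
R1C1 = 6 − 1 = 5 completes the 6 across.
R4C1 = 5 − 3 = 2 completes the 5 across.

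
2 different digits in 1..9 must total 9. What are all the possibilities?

{1,8}; {2,7}; {3,6}; {4,5}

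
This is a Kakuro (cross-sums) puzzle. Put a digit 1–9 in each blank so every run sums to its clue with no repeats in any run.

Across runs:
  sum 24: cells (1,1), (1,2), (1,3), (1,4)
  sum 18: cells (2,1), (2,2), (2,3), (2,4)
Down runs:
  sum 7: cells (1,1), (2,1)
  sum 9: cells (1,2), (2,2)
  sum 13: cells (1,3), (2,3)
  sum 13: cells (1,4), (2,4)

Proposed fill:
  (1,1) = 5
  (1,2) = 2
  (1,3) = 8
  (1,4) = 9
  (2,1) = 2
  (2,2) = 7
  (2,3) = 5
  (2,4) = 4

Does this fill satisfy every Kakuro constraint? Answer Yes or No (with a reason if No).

Yes

Across: 5+2+8+9=24; 2+7+5+4=18. Down: 5+2=7; 2+7=9; 8+5=13; 9+4=13. No digit repeats within any run.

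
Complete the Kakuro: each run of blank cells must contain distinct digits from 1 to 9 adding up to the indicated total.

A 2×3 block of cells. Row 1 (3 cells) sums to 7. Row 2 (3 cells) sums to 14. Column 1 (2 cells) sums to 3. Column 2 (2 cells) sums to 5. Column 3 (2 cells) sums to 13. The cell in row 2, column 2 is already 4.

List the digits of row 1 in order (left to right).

7 in 3 cells must be {1,2,4}; 3 in 2 cells must be {1,2}.
(1,2) = 5 − 4 = 1 completes the 5 down.
Given what's placed, (1,3) must be 4 to fit the 7 across and 13 down.
(2,3) = 13 − 4 = 9 completes the 13 down.
(1,1) = 7 − 5 = 2 completes the 7 across.
(2,1) = 14 − 13 = 1 completes the 14 across.

2 1 4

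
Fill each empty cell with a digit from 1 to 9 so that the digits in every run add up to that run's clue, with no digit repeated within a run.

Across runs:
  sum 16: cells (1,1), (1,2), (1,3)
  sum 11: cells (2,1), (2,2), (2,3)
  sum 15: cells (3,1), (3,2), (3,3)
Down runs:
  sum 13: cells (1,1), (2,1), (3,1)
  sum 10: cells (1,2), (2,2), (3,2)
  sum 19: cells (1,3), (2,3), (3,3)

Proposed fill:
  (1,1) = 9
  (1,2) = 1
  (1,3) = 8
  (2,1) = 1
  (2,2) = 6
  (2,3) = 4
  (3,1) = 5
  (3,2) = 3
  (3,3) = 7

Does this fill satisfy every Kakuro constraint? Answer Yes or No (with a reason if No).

No — the down run (1,1)–(3,1) sums to 15, not 13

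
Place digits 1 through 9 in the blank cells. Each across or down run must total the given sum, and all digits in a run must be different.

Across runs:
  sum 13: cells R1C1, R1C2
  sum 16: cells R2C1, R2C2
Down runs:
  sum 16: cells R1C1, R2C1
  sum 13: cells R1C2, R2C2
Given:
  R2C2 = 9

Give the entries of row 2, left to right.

16 in 2 cells must be {7,9}.
R1C2 = 13 − 9 = 4 completes the 13 down.
R2C1 = 16 − 9 = 7 completes the 16 across.
R1C1 = 13 − 4 = 9 completes the 13 across.

7, 9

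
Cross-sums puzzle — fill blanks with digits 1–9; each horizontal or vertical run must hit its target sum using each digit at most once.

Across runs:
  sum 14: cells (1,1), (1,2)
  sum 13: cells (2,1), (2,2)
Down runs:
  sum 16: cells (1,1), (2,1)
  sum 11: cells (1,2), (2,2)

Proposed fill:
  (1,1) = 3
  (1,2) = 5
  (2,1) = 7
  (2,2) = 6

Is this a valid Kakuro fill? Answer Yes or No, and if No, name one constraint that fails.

No — the down run (1,1)–(2,1) sums to 10, not 16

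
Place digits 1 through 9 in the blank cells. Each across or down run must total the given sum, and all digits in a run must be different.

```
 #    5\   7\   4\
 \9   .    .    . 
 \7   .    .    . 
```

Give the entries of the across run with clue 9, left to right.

1 5 3

7 in 3 cells must be {1,2,4}; 4 in 2 cells must be {1,3}.
The 7 across and the 4 down share only 1, so R2C3 = 1.
R1C3 = 4 − 1 = 3 completes the 4 down.
Nothing is forced directly, so branch on R2C1, whose candidates are 2 or 4. If R2C1 = 2: then R1C1 would have to be in {1,2,4,5} for the 9 across but in {3} for the 5 down — contradiction. So R2C1 = 4.
R1C1 = 5 − 4 = 1 completes the 5 down.
R1C2 = 9 − 4 = 5 completes the 9 across.
R2C2 = 7 − 5 = 2 completes the 7 across.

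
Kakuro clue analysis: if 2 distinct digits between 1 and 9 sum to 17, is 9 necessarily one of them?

The only way to make 17 from 2 distinct digits is {8,9}, which contains 9.

Yes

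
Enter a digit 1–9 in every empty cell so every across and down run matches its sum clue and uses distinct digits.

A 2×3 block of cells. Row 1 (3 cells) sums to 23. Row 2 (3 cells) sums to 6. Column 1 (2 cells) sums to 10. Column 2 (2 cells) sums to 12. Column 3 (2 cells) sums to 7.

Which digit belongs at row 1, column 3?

6

23 in 3 cells must be {6,8,9}; 6 in 3 cells must be {1,2,3}.
The 23 across and the 7 down share only 6, so (1,3) = 6.
The 6 across and the 12 down share only 3, so (2,2) = 3.
(2,3) = 7 − 6 = 1 completes the 7 down.
(1,2) = 12 − 3 = 9 completes the 12 down.
(2,1) = 6 − 4 = 2 completes the 6 across.
(1,1) = 23 − 15 = 8 completes the 23 across.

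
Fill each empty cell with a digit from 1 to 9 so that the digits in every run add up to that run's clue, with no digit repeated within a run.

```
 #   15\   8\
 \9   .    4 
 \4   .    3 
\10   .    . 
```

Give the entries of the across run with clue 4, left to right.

1, 3

4 in 2 cells must be {1,3}.
R1C1 = 9 − 4 = 5 completes the 9 across.
R2C1 = 4 − 3 = 1 completes the 4 across.
R3C1 = 15 − 6 = 9 completes the 15 down.
R3C2 = 10 − 9 = 1 completes the 10 across.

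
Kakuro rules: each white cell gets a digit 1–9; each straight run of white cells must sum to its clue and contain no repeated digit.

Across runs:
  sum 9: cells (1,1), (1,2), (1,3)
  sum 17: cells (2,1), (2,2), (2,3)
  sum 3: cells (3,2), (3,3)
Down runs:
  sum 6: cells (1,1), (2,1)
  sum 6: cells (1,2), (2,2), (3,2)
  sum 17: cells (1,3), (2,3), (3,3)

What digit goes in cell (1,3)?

6

3 in 2 cells must be {1,2}; 6 in 3 cells must be {1,2,3}.
Nothing is forced directly, so branch on (3,3), whose candidates are 1 or 2. If (3,3) = 1: then (1,3) would have to be in {1,2,3,4,5,6} for the 9 across but in {7,9} for the 17 down — contradiction. So (3,3) = 2.
Given what's placed, (1,3) must be 6 to fit the 9 across and 17 down.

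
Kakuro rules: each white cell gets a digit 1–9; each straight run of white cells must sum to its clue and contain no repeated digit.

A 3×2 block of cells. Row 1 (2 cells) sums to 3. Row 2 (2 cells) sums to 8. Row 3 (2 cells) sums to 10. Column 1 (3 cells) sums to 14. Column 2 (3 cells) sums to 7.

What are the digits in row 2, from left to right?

3 in 2 cells must be {1,2}; 7 in 3 cells must be {1,2,4}.
Nothing is forced directly, so branch on (1,1), whose candidates are 1 or 2. If (1,1) = 2: that forces (1,2) = 1, (2,2) = 2, (3,2) = 4, after which (2,1) would have to be in {6} for the 8 across but in {3,4,5,7,8,9} for the 14 down — contradiction. So (1,1) = 1.
(1,2) = 3 − 1 = 2 completes the 3 across.
Given what's placed, (2,2) must be 1 to fit the 8 across and 7 down.
(3,2) = 7 − 3 = 4 completes the 7 down.
(2,1) = 8 − 1 = 7 completes the 8 across.
(3,1) = 10 − 4 = 6 completes the 10 across.

7 1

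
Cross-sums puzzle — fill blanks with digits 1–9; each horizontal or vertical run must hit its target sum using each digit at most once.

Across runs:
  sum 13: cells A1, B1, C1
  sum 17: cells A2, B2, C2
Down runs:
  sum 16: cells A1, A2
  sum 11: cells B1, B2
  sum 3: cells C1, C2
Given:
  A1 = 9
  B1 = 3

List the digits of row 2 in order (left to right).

7 8 2

16 in 2 cells must be {7,9}; 3 in 2 cells must be {1,2}.
C1 = 13 − 12 = 1 completes the 13 across.
A2 = 16 − 9 = 7 completes the 16 down.
B2 = 11 − 3 = 8 completes the 11 down.
C2 = 17 − 15 = 2 completes the 17 across.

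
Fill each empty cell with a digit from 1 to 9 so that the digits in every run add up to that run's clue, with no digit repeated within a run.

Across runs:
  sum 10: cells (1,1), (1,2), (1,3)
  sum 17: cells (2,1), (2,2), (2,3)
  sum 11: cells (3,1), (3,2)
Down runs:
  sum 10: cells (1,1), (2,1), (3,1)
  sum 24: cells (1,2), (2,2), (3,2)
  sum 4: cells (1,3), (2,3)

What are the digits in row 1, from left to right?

24 in 3 cells must be {7,8,9}; 4 in 2 cells must be {1,3}.
Only 7 fits (1,2) under both its across sum 10 and down sum 24.
Given what's placed, (1,3) must be 1 to fit the 10 across and 4 down.
(2,3) = 4 − 1 = 3 completes the 4 down.
(1,1) = 10 − 8 = 2 completes the 10 across.

2 7 1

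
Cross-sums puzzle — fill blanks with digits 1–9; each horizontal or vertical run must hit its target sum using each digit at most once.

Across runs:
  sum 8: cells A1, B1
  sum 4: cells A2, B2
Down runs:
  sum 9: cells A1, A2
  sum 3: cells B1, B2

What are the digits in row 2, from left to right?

3, 1

4 in 2 cells must be {1,3}; 3 in 2 cells must be {1,2}.
The 4 across and the 3 down share only 1, so B2 = 1.
B1 = 3 − 1 = 2 completes the 3 down.
A2 = 4 − 1 = 3 completes the 4 across.
A1 = 8 − 2 = 6 completes the 8 across.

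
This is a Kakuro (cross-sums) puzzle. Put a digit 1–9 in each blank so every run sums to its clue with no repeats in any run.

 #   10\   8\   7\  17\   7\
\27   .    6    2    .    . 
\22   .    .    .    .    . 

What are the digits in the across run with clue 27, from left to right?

7 6 2 9 3

17 in 2 cells must be {8,9}.
R2C2 = 8 − 6 = 2 completes the 8 down.
R2C3 = 7 − 2 = 5 completes the 7 down.
Given what's placed, R2C4 must be 8 to fit the 22 across and 17 down.
R1C4 = 17 − 8 = 9 completes the 17 down.
R1C5 = 3: the only remaining digit allowed by both the 27 across and the 7 down.
R2C5 = 7 − 3 = 4 completes the 7 down.
R1C1 = 27 − 20 = 7 completes the 27 across.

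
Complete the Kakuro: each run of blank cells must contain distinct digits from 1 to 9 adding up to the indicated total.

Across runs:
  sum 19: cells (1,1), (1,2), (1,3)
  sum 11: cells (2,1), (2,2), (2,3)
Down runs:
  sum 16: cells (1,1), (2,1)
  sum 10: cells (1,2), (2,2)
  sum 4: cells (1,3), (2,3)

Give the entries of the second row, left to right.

7 3 1

16 in 2 cells must be {7,9}; 4 in 2 cells must be {1,3}.
The 19 across and the 4 down share only 3, so (1,3) = 3.
The 11 across and the 16 down share only 7, so (2,1) = 7.
(2,3) = 4 − 3 = 1 completes the 4 down.
(1,1) = 16 − 7 = 9 completes the 16 down.
(1,2) = 19 − 12 = 7 completes the 19 across.
(2,2) = 11 − 8 = 3 completes the 11 across.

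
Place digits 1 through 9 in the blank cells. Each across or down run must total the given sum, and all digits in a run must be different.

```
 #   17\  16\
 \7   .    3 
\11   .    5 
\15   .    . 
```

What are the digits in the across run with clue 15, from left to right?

7 8

R1C1 = 7 − 3 = 4 completes the 7 across.
R2C1 = 11 − 5 = 6 completes the 11 across.
R3C1 = 17 − 10 = 7 completes the 17 down.
R3C2 = 15 − 7 = 8 completes the 15 across.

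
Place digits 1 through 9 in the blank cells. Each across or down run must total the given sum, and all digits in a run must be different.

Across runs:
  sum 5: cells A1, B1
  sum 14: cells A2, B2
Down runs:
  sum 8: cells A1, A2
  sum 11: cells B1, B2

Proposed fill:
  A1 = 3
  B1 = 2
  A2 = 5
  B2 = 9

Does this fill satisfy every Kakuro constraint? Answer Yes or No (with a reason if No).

Yes

Across: 3+2=5; 5+9=14. Down: 3+5=8; 2+9=11. No digit repeats within any run.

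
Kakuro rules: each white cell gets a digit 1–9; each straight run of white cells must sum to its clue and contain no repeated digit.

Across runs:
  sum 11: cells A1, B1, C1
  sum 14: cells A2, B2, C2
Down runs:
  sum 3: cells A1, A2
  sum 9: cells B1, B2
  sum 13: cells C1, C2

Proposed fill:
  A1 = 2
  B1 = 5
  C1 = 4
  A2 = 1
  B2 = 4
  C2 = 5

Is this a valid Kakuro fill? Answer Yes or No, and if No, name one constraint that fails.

No — the down run C1–C2 sums to 9, not 13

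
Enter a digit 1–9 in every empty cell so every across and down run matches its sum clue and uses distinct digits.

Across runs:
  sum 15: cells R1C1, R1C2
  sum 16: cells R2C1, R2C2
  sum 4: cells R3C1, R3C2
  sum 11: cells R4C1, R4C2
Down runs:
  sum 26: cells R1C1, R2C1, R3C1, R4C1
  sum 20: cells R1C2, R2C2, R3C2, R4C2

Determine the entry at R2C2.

7

16 in 2 cells must be {7,9}; 4 in 2 cells must be {1,3}.
Only 3 fits R3C1 under both its across sum 4 and down sum 26.
R3C2 = 4 − 3 = 1 completes the 4 across.
Given what's placed, R2C1 must be 9 to fit the 16 across and 26 down.
R2C2 = 16 − 9 = 7 completes the 16 across.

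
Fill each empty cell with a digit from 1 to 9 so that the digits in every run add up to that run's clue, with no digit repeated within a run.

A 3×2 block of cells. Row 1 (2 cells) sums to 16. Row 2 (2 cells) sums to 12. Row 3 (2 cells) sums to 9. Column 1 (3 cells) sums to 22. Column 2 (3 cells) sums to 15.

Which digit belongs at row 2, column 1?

16 in 2 cells must be {7,9}.
Nothing is forced directly, so branch on (1,1), whose candidates are 7 or 9. If (1,1) = 7: that forces (1,2) = 9, (2,1) = 9, after which (2,2) would have to be in {3} for the 12 across but in {1,2,4,5} for the 15 down — contradiction. So (1,1) = 9.
(1,2) = 16 − 9 = 7 completes the 16 across.
Nothing is forced directly, so branch on (2,2), whose candidates are 3 or 5. If (2,2) = 3: then (2,1) would have to be in {9} for the 12 across but in {5,6,7,8} for the 22 down — contradiction. So (2,2) = 5.
(2,1) = 12 − 5 = 7 completes the 12 across.
(3,1) = 22 − 16 = 6 completes the 22 down.
(3,2) = 9 − 6 = 3 completes the 9 across.

7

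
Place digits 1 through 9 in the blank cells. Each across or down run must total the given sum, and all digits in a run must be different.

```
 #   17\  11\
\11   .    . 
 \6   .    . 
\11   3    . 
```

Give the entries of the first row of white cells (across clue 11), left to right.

9 2

Given what's placed, R2C1 must be 5 to fit the 6 across and 17 down.
R2C2 = 6 − 5 = 1 completes the 6 across.
R3C2 = 11 − 3 = 8 completes the 11 across.
R1C1 = 17 − 8 = 9 completes the 17 down.
R1C2 = 11 − 9 = 2 completes the 11 across.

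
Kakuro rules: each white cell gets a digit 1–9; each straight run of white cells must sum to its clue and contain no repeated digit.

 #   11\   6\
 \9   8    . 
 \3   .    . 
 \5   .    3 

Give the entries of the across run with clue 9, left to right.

8 1

3 in 2 cells must be {1,2}; 6 in 3 cells must be {1,2,3}.
R1C2 = 9 − 8 = 1 completes the 9 across.
R2C2 = 6 − 4 = 2 completes the 6 down.
R3C1 = 5 − 3 = 2 completes the 5 across.
R2C1 = 3 − 2 = 1 completes the 3 across.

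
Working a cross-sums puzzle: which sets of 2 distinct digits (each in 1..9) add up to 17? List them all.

2 distinct digits from 1–9 sum between 3 and 17.
Only one set works: {8,9}.

{8,9}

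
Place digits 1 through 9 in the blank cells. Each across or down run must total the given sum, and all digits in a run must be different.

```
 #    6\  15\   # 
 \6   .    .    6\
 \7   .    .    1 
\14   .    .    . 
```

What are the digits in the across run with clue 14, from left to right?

3 6 5

7 in 3 cells must be {1,2,4}; 6 in 3 cells must be {1,2,3}.
R2C1 = 2: the only remaining digit allowed by both the 7 across and the 6 down.
R2C2 = 7 − 3 = 4 completes the 7 across.
R3C3 = 6 − 1 = 5 completes the 6 down.
Given what's placed, R1C1 must be 1 to fit the 6 across and 6 down.
R1C2 = 6 − 1 = 5 completes the 6 across.
R3C1 = 6 − 3 = 3 completes the 6 down.
R3C2 = 14 − 8 = 6 completes the 14 across.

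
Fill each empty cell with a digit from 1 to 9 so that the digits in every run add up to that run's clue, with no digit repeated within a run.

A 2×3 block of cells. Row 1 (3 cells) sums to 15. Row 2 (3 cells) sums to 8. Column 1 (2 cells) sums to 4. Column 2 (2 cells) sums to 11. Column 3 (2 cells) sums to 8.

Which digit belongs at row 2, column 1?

1

4 in 2 cells must be {1,3}.
Nothing is forced directly, so branch on (1,1), whose candidates are 1 or 3. If (1,1) = 1: that forces (2,1) = 3, (2,2) = 4, (2,3) = 1, after which (1,2) would have to be in {5,6,8,9} for the 15 across but in {7} for the 11 down — contradiction. So (1,1) = 3.
(2,1) = 4 − 3 = 1 completes the 4 down.
Nothing is forced directly, so branch on (1,3), whose candidates are 5 or 7. If (1,3) = 7: that forces (1,2) = 5, after which (2,2) would have to be in {2,3,4,5} for the 8 across but in {6} for the 11 down — contradiction. So (1,3) = 5.
(1,2) = 15 − 8 = 7 completes the 15 across.
(2,2) = 11 − 7 = 4 completes the 11 down.
(2,3) = 8 − 5 = 3 completes the 8 across.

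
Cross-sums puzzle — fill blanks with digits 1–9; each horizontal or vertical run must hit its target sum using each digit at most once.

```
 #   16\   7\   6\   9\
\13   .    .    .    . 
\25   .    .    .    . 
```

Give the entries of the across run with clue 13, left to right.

16 in 2 cells must be {7,9}.
Only 7 fits R1C1 under both its across sum 13 and down sum 16.
R2C1 = 16 − 7 = 9 completes the 16 down.
Nothing is forced directly, so branch on R1C3, whose candidates are 1 or 2. If R1C3 = 2: that forces R2C3 = 4, R2C2 = 5, R2C4 = 7, after which R1C2 would have to be in {1,3} for the 13 across but in {2} for the 7 down — contradiction. So R1C3 = 1.
R2C3 = 6 − 1 = 5 completes the 6 down.
No cell is forced outright now. R2C2 can only be 3 or 4 (the digits allowed by both its 25 across and its 7 down). If R2C2 = 3: then R1C2 would have to be in {2,3} for the 13 across but in {4} for the 7 down — contradiction. So R2C2 = 4.
R1C2 = 7 − 4 = 3 completes the 7 down.
R1C4 = 13 − 11 = 2 completes the 13 across.

7 3 1 2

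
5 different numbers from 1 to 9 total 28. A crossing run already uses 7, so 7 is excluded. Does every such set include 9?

Every partition of 28 into 5 distinct digits under that restriction includes 9: {1,4,6,8,9}, {2,3,6,8,9}, {2,4,5,8,9}.

Yes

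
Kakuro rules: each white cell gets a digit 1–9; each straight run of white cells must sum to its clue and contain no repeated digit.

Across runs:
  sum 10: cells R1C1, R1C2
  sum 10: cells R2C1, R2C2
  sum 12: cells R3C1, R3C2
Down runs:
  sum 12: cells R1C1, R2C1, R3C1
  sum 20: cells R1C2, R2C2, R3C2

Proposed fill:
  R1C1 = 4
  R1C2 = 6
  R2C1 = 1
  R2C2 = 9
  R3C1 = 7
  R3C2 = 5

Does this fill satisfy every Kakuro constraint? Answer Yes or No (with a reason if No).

Yes

Across: 4+6=10; 1+9=10; 7+5=12. Down: 4+1+7=12; 6+9+5=20. No digit repeats within any run.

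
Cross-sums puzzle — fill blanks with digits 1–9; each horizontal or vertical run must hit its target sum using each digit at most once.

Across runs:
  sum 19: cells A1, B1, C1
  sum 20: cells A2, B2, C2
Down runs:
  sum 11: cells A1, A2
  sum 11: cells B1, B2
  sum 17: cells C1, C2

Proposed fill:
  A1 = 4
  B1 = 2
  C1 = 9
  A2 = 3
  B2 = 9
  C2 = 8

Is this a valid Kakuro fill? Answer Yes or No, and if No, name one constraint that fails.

No — the across run A1–C1 sums to 15, not 19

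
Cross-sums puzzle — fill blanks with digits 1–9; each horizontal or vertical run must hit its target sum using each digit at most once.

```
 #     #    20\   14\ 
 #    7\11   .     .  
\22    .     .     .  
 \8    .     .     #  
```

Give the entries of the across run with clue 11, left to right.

5 6

Nothing is forced directly, so branch on R2C1, whose candidates are 5 or 6. If R2C1 = 6: that forces R2C3 = 9, R3C1 = 1, R3C2 = 7, R1C3 = 5, after which R2C2 would have to be in {7} for the 22 across but in {4,5,8,9} for the 20 down — contradiction. So R2C1 = 5.
R3C1 = 7 − 5 = 2 completes the 7 down.
R3C2 = 8 − 2 = 6 completes the 8 across.
R2C2 = 9: the only remaining digit allowed by both the 22 across and the 20 down.
R2C3 = 22 − 14 = 8 completes the 22 across.
R1C2 = 20 − 15 = 5 completes the 20 down.
R1C3 = 11 − 5 = 6 completes the 11 across.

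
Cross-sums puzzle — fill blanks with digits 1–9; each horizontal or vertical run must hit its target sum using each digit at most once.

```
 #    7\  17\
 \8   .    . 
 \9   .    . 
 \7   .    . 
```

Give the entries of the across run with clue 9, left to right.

7 in 3 cells must be {1,2,4}.
Nothing is forced directly, so branch on R2C1, whose candidates are 1 or 2 or 4. If R2C1 = 2: that forces R1C1 = 1, R1C2 = 7, after which R2C2 would have to be in {7} for the 9 across but in {1,2,4,6,8,9} for the 17 down — contradiction. If R2C1 = 4: that forces R2C2 = 5, R1C2 = 3, after which R3C2 would have to be in {1,2,3,4,5,6} for the 7 across but in {9} for the 17 down — contradiction. So R2C1 = 1.
Given what's placed, R1C1 must be 2 to fit the 8 across and 7 down.
R1C2 = 8 − 2 = 6 completes the 8 across.
R2C2 = 9 − 1 = 8 completes the 9 across.
R3C1 = 7 − 3 = 4 completes the 7 down.
R3C2 = 7 − 4 = 3 completes the 7 across.

1 8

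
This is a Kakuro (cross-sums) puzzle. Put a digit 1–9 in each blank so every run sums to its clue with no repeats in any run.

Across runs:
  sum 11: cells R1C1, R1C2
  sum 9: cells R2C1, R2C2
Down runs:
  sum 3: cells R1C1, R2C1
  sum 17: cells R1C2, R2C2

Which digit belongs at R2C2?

3 in 2 cells must be {1,2}; 17 in 2 cells must be {8,9}.
The 11 across and the 3 down share only 2, so R1C1 = 2.
R1C2 = 11 − 2 = 9 completes the 11 across.
R2C1 = 3 − 2 = 1 completes the 3 down.
R2C2 = 9 − 1 = 8 completes the 9 across.

8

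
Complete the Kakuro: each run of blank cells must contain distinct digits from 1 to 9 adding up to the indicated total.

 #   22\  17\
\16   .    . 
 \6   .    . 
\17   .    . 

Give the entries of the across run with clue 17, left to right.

8, 9

16 in 2 cells must be {7,9}; 17 in 2 cells must be {8,9}.
The 6 across and the 22 down share only 5, so R2C1 = 5.
R2C2 = 6 − 5 = 1 completes the 6 across.
Given what's placed, R3C2 must be 9 to fit the 17 across and 17 down.
R1C1 = 9: the only remaining digit allowed by both the 16 across and the 22 down.
R1C2 = 16 − 9 = 7 completes the 16 across.
R3C1 = 17 − 9 = 8 completes the 17 across.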